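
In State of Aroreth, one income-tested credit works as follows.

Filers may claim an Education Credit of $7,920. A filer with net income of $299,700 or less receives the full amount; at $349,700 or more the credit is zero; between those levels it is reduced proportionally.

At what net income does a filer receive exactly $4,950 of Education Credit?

$318,450

$4,950 is 4,950/7,920 of the full $7,920, so 2,970/7,920 of the $50,000 range has been used: income = $299,700 + $50,000 × 2,970/7,920 = $318,450.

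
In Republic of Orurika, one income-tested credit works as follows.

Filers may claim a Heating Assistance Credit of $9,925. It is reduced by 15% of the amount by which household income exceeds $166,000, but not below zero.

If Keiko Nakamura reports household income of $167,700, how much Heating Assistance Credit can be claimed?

$9,670

Heating Assistance Credit: 15% of the $1,700 excess over $166,000 is $255; credit = $9,925 − $255 = $9,670.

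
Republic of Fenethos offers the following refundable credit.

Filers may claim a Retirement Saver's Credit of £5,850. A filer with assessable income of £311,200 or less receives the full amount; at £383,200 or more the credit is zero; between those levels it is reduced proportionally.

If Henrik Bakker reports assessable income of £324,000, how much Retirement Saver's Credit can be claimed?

£4,810

Retirement Saver's Credit: £324,000 is £12,800 into a £72,000 phase-out range, leaving 59,200/72,000 of the credit: £5,850 × 59,200/72,000 = £4,810.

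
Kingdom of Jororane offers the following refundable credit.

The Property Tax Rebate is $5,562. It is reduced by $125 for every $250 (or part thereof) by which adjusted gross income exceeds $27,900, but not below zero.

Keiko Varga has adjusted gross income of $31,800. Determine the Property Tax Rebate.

$3,562

Property Tax Rebate: income exceeds $27,900 by $3,900, which is 16 full-or-partial $250 increments; reduction = 16 × $125 = $2,000, leaving $3,562.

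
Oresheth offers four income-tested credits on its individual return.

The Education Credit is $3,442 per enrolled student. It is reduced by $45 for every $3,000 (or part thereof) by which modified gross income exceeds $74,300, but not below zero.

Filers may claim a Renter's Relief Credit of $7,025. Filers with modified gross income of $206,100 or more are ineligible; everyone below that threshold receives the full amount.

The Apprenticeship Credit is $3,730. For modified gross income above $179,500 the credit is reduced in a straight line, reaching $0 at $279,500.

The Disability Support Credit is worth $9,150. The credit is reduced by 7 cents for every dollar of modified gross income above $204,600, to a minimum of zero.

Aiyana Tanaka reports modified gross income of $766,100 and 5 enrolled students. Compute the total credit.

Education Credit: base = 5 × $3,442 = $17,210. income exceeds $74,300 by $691,800, which is 231 full-or-partial $3,000 increments; reduction = 231 × $45 = $10,395, leaving $6,815.
Renter's Relief Credit: $766,100 meets or exceeds the $206,100 cutoff, so the credit is $0.
Apprenticeship Credit: $766,100 is at or above $279,500, so the credit is $0.
Disability Support Credit: 7% of the $561,500 excess over $204,600 is $39,305 ≥ base, so the credit is $0.
Total: $6,815 + $0 + $0 + $0 = $6,815.

$6,815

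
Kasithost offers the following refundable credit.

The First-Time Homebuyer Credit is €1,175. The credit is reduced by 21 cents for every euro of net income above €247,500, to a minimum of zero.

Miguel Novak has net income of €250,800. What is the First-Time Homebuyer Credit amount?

€482

First-Time Homebuyer Credit: 21% of the €3,300 excess over €247,500 is €693; credit = €1,175 − €693 = €482.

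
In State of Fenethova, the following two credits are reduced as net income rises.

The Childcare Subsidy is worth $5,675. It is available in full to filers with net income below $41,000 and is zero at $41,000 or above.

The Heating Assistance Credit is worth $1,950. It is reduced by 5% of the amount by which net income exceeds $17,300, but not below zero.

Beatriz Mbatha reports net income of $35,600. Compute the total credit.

Childcare Subsidy: $35,600 is below the $41,000 cutoff, so the full $5,675 applies.
Heating Assistance Credit: 5% of the $18,300 excess over $17,300 is $915; credit = $1,950 − $915 = $1,035.
Total: $5,675 + $1,035 = $6,710.

$6,710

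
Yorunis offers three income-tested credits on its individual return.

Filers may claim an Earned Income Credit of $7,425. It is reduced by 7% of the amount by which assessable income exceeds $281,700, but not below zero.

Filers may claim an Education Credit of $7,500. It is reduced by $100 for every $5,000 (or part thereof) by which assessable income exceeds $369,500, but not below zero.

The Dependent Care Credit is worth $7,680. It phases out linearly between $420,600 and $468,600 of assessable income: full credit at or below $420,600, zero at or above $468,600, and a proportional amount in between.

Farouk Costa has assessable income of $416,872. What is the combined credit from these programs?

Earned Income Credit: 7% of the $135,172 excess over $281,700 is $9,462.04 ≥ base, so the credit is $0.
Education Credit: income exceeds $369,500 by $47,372, which is 10 full-or-partial $5,000 increments; reduction = 10 × $100 = $1,000, leaving $6,500.
Dependent Care Credit: $416,872 is at or below the $420,600 threshold, so the full $7,680 applies.
Total: $0 + $6,500 + $7,680 = $14,180.

$14,180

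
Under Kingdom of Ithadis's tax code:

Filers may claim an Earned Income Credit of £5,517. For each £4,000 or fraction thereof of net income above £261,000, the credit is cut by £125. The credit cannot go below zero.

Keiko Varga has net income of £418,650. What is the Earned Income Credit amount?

Earned Income Credit: income exceeds £261,000 by £157,650, which is 40 full-or-partial £4,000 increments; reduction = 40 × £125 = £5,000, leaving £517.

£517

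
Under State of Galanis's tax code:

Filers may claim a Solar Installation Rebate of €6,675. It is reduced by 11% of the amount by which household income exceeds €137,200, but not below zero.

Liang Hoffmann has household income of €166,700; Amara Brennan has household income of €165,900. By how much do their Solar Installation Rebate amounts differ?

€88

Liang (€166,700): Solar Installation Rebate: 11% of the €29,500 excess over €137,200 is €3,245; credit = €6,675 − €3,245 = €3,430.
Amara (€165,900): Solar Installation Rebate: 11% of the €28,700 excess over €137,200 is €3,157; credit = €6,675 − €3,157 = €3,518.
Difference: |€3,430 − €3,518| = €88.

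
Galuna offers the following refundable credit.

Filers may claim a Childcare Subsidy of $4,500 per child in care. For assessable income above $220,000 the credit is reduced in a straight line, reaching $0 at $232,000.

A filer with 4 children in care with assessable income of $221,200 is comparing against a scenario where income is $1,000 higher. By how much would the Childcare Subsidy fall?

At $221,200 — base = 4 × $4,500 = $18,000. $221,200 is $1,200 into a $12,000 phase-out range, leaving 10,800/12,000 of the credit: $18,000 × 10,800/12,000 = $16,200.
At $222,200 — base = 4 × $4,500 = $18,000. $222,200 is $2,200 into a $12,000 phase-out range, leaving 9,800/12,000 of the credit: $18,000 × 9,800/12,000 = $14,700.
Lost: $16,200 − $14,700 = $1,500.

$1,500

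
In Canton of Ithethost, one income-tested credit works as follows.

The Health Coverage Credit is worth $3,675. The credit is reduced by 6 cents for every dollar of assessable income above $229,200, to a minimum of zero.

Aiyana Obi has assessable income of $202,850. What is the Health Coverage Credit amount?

$3,675

Health Coverage Credit: $202,850 is at or below the $229,200 threshold, so the full $3,675 applies.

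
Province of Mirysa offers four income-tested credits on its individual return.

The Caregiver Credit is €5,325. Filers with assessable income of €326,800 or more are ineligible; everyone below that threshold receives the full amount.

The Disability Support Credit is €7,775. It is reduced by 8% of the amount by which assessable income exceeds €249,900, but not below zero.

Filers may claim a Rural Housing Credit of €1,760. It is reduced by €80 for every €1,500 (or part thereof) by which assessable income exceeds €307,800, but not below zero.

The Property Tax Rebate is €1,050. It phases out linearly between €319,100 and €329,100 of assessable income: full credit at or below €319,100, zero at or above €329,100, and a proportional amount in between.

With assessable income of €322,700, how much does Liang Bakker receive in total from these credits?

€8,908

Caregiver Credit: €322,700 is below the €326,800 cutoff, so the full €5,325 applies.
Disability Support Credit: 8% of the €72,800 excess over €249,900 is €5,824; credit = €7,775 − €5,824 = €1,951.
Rural Housing Credit: income exceeds €307,800 by €14,900, which is 10 full-or-partial €1,500 increments; reduction = 10 × €80 = €800, leaving €960.
Property Tax Rebate: €322,700 is €3,600 into a €10,000 phase-out range, leaving 6,400/10,000 of the credit: €1,050 × 6,400/10,000 = €672.
Total: €5,325 + €1,951 + €960 + €672 = €8,908.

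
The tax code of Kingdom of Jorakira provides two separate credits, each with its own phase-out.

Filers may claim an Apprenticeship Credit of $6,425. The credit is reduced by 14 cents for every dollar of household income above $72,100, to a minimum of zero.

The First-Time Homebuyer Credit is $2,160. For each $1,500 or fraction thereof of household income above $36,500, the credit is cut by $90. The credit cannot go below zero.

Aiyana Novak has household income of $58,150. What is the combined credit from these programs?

Apprenticeship Credit: $58,150 is at or below the $72,100 threshold, so the full $6,425 applies.
First-Time Homebuyer Credit: income exceeds $36,500 by $21,650, which is 15 full-or-partial $1,500 increments; reduction = 15 × $90 = $1,350, leaving $810.
Total: $6,425 + $810 = $7,235.

$7,235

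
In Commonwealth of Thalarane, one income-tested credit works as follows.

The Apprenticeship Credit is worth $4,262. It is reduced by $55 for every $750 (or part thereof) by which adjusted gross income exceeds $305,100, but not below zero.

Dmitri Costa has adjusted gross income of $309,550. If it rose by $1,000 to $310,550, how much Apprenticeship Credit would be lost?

$110

At $309,550 — income exceeds $305,100 by $4,450, which is 6 full-or-partial $750 increments; reduction = 6 × $55 = $330, leaving $3,932.
At $310,550 — income exceeds $305,100 by $5,450, which is 8 full-or-partial $750 increments; reduction = 8 × $55 = $440, leaving $3,822.
Lost: $3,932 − $3,822 = $110.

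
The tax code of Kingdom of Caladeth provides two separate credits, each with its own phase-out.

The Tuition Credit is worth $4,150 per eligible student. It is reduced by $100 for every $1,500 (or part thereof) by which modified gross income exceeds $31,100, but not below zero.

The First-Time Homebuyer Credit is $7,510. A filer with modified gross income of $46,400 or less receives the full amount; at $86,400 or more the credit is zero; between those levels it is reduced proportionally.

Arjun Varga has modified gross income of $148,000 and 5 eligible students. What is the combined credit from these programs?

Tuition Credit: base = 5 × $4,150 = $20,750. income exceeds $31,100 by $116,900, which is 78 full-or-partial $1,500 increments; reduction = 78 × $100 = $7,800, leaving $12,950.
First-Time Homebuyer Credit: $148,000 is at or above $86,400, so the credit is $0.
Total: $12,950 + $0 = $12,950.

$12,950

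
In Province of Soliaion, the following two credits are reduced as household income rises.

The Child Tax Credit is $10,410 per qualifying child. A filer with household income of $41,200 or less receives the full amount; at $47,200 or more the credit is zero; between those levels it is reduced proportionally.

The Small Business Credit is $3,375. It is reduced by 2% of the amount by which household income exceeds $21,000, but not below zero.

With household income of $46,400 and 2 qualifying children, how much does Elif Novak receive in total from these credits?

$5,643

Child Tax Credit: base = 2 × $10,410 = $20,820. $46,400 is $5,200 into a $6,000 phase-out range, leaving 800/6,000 of the credit: $20,820 × 800/6,000 = $2,776.
Small Business Credit: 2% of the $25,400 excess over $21,000 is $508; credit = $3,375 − $508 = $2,867.
Total: $2,776 + $2,867 = $5,643.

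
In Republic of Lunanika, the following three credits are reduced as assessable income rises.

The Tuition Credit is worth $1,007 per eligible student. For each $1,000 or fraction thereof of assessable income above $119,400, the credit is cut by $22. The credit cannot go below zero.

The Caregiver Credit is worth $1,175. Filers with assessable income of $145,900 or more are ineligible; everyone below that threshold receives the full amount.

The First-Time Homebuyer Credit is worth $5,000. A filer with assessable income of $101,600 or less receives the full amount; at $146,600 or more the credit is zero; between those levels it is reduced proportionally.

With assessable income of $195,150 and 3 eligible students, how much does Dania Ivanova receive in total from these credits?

$1,349

Tuition Credit: base = 3 × $1,007 = $3,021. income exceeds $119,400 by $75,750, which is 76 full-or-partial $1,000 increments; reduction = 76 × $22 = $1,672, leaving $1,349.
Caregiver Credit: $195,150 meets or exceeds the $145,900 cutoff, so the credit is $0.
First-Time Homebuyer Credit: $195,150 is at or above $146,600, so the credit is $0.
Total: $1,349 + $0 + $0 = $1,349.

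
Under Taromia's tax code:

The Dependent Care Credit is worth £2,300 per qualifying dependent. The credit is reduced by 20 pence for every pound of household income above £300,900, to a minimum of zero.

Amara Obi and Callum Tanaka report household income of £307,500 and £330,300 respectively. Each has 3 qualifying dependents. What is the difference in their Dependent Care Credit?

Amara (£307,500): Dependent Care Credit: base = 3 × £2,300 = £6,900. 20% of the £6,600 excess over £300,900 is £1,320; credit = £6,900 − £1,320 = £5,580.
Callum (£330,300): Dependent Care Credit: base = 3 × £2,300 = £6,900. 20% of the £29,400 excess over £300,900 is £5,880; credit = £6,900 − £5,880 = £1,020.
Difference: |£5,580 − £1,020| = £4,560.

£4,560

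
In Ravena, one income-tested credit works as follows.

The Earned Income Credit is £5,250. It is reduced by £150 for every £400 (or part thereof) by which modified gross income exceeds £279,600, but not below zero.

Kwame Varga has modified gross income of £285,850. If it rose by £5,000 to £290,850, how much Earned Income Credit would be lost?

At £285,850 — income exceeds £279,600 by £6,250, which is 16 full-or-partial £400 increments; reduction = 16 × £150 = £2,400, leaving £2,850.
At £290,850 — income exceeds £279,600 by £11,250, which is 29 full-or-partial £400 increments; reduction = 29 × £150 = £4,350, leaving £900.
Lost: £2,850 − £900 = £1,950.

£1,950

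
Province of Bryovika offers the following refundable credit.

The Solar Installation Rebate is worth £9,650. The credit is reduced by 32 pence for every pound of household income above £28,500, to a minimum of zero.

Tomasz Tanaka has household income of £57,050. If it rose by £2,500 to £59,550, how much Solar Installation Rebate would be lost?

£514

At £57,050 — 32% of the £28,550 excess over £28,500 is £9,136; credit = £9,650 − £9,136 = £514.
At £59,550 — 32% of the £31,050 excess over £28,500 is £9,936 ≥ base, so the credit is £0.
Lost: £514 − £0 = £514.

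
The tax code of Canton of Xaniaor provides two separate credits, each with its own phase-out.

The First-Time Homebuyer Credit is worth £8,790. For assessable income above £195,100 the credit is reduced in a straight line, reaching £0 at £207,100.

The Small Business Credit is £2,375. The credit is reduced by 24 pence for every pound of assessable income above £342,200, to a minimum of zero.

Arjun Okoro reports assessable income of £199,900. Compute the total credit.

£7,649

First-Time Homebuyer Credit: £199,900 is £4,800 into a £12,000 phase-out range, leaving 7,200/12,000 of the credit: £8,790 × 7,200/12,000 = £5,274.
Small Business Credit: £199,900 is at or below the £342,200 threshold, so the full £2,375 applies.
Total: £5,274 + £2,375 = £7,649.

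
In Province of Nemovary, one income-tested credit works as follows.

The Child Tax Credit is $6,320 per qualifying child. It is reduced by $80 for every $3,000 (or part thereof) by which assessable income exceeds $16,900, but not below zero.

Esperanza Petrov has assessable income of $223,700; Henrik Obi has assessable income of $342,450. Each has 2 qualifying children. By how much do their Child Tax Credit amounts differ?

$3,200

Esperanza ($223,700): Child Tax Credit: base = 2 × $6,320 = $12,640. income exceeds $16,900 by $206,800, which is 69 full-or-partial $3,000 increments; reduction = 69 × $80 = $5,520, leaving $7,120.
Henrik ($342,450): Child Tax Credit: base = 2 × $6,320 = $12,640. income exceeds $16,900 by $325,550, which is 109 full-or-partial $3,000 increments; reduction = 109 × $80 = $8,720, leaving $3,920.
Difference: |$7,120 − $3,920| = $3,200.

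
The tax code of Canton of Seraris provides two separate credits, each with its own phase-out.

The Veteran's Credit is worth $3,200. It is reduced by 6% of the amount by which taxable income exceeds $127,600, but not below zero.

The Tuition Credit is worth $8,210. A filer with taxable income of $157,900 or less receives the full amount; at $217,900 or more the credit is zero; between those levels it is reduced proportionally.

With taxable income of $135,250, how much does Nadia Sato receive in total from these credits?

Veteran's Credit: 6% of the $7,650 excess over $127,600 is $459; credit = $3,200 − $459 = $2,741.
Tuition Credit: $135,250 is at or below the $157,900 threshold, so the full $8,210 applies.
Total: $2,741 + $8,210 = $10,951.

$10,951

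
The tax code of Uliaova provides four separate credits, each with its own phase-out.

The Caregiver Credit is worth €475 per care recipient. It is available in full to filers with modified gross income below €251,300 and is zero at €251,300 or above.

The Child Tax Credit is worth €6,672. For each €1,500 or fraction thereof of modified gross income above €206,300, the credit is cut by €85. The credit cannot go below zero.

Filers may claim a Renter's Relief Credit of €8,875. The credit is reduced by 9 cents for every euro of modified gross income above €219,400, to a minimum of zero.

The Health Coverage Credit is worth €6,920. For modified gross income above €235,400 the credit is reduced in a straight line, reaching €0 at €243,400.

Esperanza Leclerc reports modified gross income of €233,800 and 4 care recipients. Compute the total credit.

€21,456

Caregiver Credit: base = 4 × €475 = €1,900. €233,800 is below the €251,300 cutoff, so the full €1,900 applies.
Child Tax Credit: income exceeds €206,300 by €27,500, which is 19 full-or-partial €1,500 increments; reduction = 19 × €85 = €1,615, leaving €5,057.
Renter's Relief Credit: 9% of the €14,400 excess over €219,400 is €1,296; credit = €8,875 − €1,296 = €7,579.
Health Coverage Credit: €233,800 is at or below the €235,400 threshold, so the full €6,920 applies.
Total: €1,900 + €5,057 + €7,579 + €6,920 = €21,456.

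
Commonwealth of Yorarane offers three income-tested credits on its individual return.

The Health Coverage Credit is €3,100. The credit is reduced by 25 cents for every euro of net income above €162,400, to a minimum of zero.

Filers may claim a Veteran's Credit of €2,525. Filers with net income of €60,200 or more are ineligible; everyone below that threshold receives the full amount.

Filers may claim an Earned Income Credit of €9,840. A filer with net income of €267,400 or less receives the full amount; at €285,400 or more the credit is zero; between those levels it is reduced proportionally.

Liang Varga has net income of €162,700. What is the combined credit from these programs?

Health Coverage Credit: 25% of the €300 excess over €162,400 is €75; credit = €3,100 − €75 = €3,025.
Veteran's Credit: €162,700 meets or exceeds the €60,200 cutoff, so the credit is €0.
Earned Income Credit: €162,700 is at or below the €267,400 threshold, so the full €9,840 applies.
Total: €3,025 + €0 + €9,840 = €12,865.

€12,865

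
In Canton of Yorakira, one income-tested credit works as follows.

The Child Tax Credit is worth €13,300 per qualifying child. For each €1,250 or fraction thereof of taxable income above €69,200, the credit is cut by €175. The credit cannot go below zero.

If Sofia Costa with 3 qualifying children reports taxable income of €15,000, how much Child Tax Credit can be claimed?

€39,900

Child Tax Credit: base = 3 × €13,300 = €39,900. €15,000 is at or below the €69,200 threshold, so the full €39,900 applies.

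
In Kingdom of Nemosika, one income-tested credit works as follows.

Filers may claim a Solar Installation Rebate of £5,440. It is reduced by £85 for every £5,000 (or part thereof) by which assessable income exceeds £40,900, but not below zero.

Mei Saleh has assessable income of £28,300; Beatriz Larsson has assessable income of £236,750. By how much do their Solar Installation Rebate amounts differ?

Mei (£28,300): Solar Installation Rebate: £28,300 is at or below the £40,900 threshold, so the full £5,440 applies.
Beatriz (£236,750): Solar Installation Rebate: income exceeds £40,900 by £195,850, which is 40 full-or-partial £5,000 increments; reduction = 40 × £85 = £3,400, leaving £2,040.
Difference: |£5,440 − £2,040| = £3,400.

£3,400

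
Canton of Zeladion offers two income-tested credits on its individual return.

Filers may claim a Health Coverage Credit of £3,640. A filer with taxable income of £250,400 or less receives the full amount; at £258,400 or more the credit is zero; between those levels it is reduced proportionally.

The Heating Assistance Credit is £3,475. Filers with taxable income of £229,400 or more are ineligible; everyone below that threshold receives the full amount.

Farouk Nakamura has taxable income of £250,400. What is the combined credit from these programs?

£3,640

Health Coverage Credit: £250,400 is at or below the £250,400 threshold, so the full £3,640 applies.
Heating Assistance Credit: £250,400 meets or exceeds the £229,400 cutoff, so the credit is £0.
Total: £3,640 + £0 = £3,640.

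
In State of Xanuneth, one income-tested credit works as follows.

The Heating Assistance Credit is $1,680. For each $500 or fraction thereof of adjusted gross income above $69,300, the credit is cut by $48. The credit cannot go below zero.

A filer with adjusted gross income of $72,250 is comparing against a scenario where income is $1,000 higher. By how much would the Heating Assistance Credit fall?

$96

At $72,250 — income exceeds $69,300 by $2,950, which is 6 full-or-partial $500 increments; reduction = 6 × $48 = $288, leaving $1,392.
At $73,250 — income exceeds $69,300 by $3,950, which is 8 full-or-partial $500 increments; reduction = 8 × $48 = $384, leaving $1,296.
Lost: $1,392 − $1,296 = $96.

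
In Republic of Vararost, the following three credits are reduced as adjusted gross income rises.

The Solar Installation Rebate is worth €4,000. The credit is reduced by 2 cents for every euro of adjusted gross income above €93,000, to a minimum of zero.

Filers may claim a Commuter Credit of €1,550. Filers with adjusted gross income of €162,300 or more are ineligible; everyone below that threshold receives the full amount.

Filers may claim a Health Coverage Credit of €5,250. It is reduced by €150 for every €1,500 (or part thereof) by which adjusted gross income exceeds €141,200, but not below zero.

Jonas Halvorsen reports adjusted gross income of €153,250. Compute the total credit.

€8,245

Solar Installation Rebate: 2% of the €60,250 excess over €93,000 is €1,205; credit = €4,000 − €1,205 = €2,795.
Commuter Credit: €153,250 is below the €162,300 cutoff, so the full €1,550 applies.
Health Coverage Credit: income exceeds €141,200 by €12,050, which is 9 full-or-partial €1,500 increments; reduction = 9 × €150 = €1,350, leaving €3,900.
Total: €2,795 + €1,550 + €3,900 = €8,245.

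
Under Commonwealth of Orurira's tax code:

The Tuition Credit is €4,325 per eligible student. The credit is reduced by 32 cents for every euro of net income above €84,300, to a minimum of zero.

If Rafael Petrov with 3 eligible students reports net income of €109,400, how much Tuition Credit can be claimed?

Tuition Credit: base = 3 × €4,325 = €12,975. 32% of the €25,100 excess over €84,300 is €8,032; credit = €12,975 − €8,032 = €4,943.

€4,943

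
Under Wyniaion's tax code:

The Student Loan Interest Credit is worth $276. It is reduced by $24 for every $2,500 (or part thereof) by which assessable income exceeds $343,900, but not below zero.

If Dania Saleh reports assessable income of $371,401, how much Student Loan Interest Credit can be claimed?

Student Loan Interest Credit: income exceeds $343,900 by $27,501 → 12 increments × $24 = $288 ≥ base, so the credit is $0.

$0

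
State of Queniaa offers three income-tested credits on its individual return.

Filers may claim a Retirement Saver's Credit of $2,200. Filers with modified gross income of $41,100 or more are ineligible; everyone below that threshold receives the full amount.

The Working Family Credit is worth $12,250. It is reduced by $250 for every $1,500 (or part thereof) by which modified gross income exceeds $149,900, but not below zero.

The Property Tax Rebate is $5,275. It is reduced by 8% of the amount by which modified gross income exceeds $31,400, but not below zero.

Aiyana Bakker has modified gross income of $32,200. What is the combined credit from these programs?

Retirement Saver's Credit: $32,200 is below the $41,100 cutoff, so the full $2,200 applies.
Working Family Credit: $32,200 is at or below the $149,900 threshold, so the full $12,250 applies.
Property Tax Rebate: 8% of the $800 excess over $31,400 is $64; credit = $5,275 − $64 = $5,211.
Total: $2,200 + $12,250 + $5,211 = $19,661.

$19,661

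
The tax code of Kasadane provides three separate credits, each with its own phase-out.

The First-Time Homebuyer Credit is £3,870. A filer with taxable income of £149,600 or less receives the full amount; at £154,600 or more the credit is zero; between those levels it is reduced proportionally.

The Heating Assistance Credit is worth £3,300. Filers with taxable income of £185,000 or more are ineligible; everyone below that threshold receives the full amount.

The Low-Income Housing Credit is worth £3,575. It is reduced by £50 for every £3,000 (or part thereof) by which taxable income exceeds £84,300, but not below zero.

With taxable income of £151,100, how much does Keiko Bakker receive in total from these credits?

First-Time Homebuyer Credit: £151,100 is £1,500 into a £5,000 phase-out range, leaving 3,500/5,000 of the credit: £3,870 × 3,500/5,000 = £2,709.
Heating Assistance Credit: £151,100 is below the £185,000 cutoff, so the full £3,300 applies.
Low-Income Housing Credit: income exceeds £84,300 by £66,800, which is 23 full-or-partial £3,000 increments; reduction = 23 × £50 = £1,150, leaving £2,425.
Total: £2,709 + £3,300 + £2,425 = £8,434.

£8,434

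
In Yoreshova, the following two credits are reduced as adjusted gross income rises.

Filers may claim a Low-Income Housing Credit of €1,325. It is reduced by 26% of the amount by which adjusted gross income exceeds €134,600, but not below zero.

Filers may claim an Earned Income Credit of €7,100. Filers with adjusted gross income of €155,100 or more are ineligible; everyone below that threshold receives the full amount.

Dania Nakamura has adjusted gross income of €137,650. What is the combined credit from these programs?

€7,632

Low-Income Housing Credit: 26% of the €3,050 excess over €134,600 is €793; credit = €1,325 − €793 = €532.
Earned Income Credit: €137,650 is below the €155,100 cutoff, so the full €7,100 applies.
Total: €532 + €7,100 = €7,632.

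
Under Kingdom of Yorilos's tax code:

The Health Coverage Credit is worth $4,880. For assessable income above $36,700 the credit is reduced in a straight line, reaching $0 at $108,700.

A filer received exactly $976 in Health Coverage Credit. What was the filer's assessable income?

$94,300

$976 is 976/4,880 of the full $4,880, so 3,904/4,880 of the $72,000 range has been used: income = $36,700 + $72,000 × 3,904/4,880 = $94,300.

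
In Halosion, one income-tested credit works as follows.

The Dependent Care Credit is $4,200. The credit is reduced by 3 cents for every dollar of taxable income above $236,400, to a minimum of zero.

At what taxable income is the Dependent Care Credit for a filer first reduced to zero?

$376,400

The credit falls by 3% of each dollar above $236,400, so it reaches zero when the excess is $4,200 / 3% = $140,000: income = $236,400 + $140,000 = $376,400.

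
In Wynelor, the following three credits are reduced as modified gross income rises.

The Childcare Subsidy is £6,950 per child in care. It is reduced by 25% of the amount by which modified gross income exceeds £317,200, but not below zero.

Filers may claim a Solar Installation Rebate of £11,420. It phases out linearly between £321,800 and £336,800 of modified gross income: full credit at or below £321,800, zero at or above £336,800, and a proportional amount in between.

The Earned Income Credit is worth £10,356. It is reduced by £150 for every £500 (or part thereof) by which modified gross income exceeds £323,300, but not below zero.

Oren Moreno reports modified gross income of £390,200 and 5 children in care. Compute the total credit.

Childcare Subsidy: base = 5 × £6,950 = £34,750. 25% of the £73,000 excess over £317,200 is £18,250; credit = £34,750 − £18,250 = £16,500.
Solar Installation Rebate: £390,200 is at or above £336,800, so the credit is £0.
Earned Income Credit: income exceeds £323,300 by £66,900 → 134 increments × £150 = £20,100 ≥ base, so the credit is £0.
Total: £16,500 + £0 + £0 = £16,500.

£16,500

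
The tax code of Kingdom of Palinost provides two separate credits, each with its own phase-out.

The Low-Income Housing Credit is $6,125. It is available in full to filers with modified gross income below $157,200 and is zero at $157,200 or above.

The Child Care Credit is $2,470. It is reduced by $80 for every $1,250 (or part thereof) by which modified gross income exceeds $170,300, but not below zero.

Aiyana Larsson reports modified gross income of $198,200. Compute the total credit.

Low-Income Housing Credit: $198,200 meets or exceeds the $157,200 cutoff, so the credit is $0.
Child Care Credit: income exceeds $170,300 by $27,900, which is 23 full-or-partial $1,250 increments; reduction = 23 × $80 = $1,840, leaving $630.
Total: $0 + $630 = $630.

$630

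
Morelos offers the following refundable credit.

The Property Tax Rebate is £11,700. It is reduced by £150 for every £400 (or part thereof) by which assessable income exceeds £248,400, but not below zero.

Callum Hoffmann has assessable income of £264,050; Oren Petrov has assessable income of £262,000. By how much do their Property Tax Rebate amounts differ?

Callum (£264,050): Property Tax Rebate: income exceeds £248,400 by £15,650, which is 40 full-or-partial £400 increments; reduction = 40 × £150 = £6,000, leaving £5,700.
Oren (£262,000): Property Tax Rebate: income exceeds £248,400 by £13,600, which is 34 full-or-partial £400 increments; reduction = 34 × £150 = £5,100, leaving £6,600.
Difference: |£5,700 − £6,600| = £900.

£900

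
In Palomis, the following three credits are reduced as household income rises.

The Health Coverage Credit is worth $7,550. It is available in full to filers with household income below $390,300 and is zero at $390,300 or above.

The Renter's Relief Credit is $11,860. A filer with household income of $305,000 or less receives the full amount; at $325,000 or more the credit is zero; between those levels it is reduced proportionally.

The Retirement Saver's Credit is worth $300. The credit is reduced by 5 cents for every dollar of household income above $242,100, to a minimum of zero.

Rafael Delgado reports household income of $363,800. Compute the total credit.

Health Coverage Credit: $363,800 is below the $390,300 cutoff, so the full $7,550 applies.
Renter's Relief Credit: $363,800 is at or above $325,000, so the credit is $0.
Retirement Saver's Credit: 5% of the $121,700 excess over $242,100 is $6,085 ≥ base, so the credit is $0.
Total: $7,550 + $0 + $0 = $7,550.

$7,550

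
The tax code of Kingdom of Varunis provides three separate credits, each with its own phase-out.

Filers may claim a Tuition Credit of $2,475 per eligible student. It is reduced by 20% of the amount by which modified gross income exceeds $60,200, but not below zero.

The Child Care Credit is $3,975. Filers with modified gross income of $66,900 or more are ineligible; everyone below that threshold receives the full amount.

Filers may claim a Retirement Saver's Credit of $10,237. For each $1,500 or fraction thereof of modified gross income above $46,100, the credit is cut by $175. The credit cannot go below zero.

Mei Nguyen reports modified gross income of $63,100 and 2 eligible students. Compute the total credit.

Tuition Credit: base = 2 × $2,475 = $4,950. 20% of the $2,900 excess over $60,200 is $580; credit = $4,950 − $580 = $4,370.
Child Care Credit: $63,100 is below the $66,900 cutoff, so the full $3,975 applies.
Retirement Saver's Credit: income exceeds $46,100 by $17,000, which is 12 full-or-partial $1,500 increments; reduction = 12 × $175 = $2,100, leaving $8,137.
Total: $4,370 + $3,975 + $8,137 = $16,482.

$16,482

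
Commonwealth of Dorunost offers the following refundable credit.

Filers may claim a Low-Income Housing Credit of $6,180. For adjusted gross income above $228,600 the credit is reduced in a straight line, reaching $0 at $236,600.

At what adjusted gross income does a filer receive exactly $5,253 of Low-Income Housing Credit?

$229,800

$5,253 is 5,253/6,180 of the full $6,180, so 927/6,180 of the $8,000 range has been used: income = $228,600 + $8,000 × 927/6,180 = $229,800.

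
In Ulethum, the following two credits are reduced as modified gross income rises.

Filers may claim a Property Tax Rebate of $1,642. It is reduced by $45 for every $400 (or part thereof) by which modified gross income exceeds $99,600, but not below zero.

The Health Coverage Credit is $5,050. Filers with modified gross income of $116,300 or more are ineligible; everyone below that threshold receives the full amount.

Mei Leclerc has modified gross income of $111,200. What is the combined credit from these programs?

$5,387

Property Tax Rebate: income exceeds $99,600 by $11,600, which is 29 full-or-partial $400 increments; reduction = 29 × $45 = $1,305, leaving $337.
Health Coverage Credit: $111,200 is below the $116,300 cutoff, so the full $5,050 applies.
Total: $337 + $5,050 = $5,387.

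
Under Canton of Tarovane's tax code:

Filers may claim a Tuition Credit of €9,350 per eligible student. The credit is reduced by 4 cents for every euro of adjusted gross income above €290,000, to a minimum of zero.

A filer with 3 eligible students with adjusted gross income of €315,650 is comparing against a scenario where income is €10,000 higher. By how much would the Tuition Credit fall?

€400

At €315,650 — base = 3 × €9,350 = €28,050. 4% of the €25,650 excess over €290,000 is €1,026; credit = €28,050 − €1,026 = €27,024.
At €325,650 — base = 3 × €9,350 = €28,050. 4% of the €35,650 excess over €290,000 is €1,426; credit = €28,050 − €1,426 = €26,624.
Lost: €27,024 − €26,624 = €400.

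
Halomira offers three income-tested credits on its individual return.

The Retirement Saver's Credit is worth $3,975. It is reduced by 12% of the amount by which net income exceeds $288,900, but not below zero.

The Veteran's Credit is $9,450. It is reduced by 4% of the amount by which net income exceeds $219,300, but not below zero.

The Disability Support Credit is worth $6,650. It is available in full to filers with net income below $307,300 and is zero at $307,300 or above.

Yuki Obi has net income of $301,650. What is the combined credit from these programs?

Retirement Saver's Credit: 12% of the $12,750 excess over $288,900 is $1,530; credit = $3,975 − $1,530 = $2,445.
Veteran's Credit: 4% of the $82,350 excess over $219,300 is $3,294; credit = $9,450 − $3,294 = $6,156.
Disability Support Credit: $301,650 is below the $307,300 cutoff, so the full $6,650 applies.
Total: $2,445 + $6,156 + $6,650 = $15,251.

$15,251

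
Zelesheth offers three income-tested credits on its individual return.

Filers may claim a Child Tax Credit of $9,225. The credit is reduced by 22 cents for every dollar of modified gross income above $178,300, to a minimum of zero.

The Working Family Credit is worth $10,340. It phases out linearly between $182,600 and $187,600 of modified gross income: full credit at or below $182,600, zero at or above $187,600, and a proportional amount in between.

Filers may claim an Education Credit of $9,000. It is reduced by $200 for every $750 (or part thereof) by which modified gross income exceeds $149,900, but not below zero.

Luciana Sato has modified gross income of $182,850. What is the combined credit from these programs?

Child Tax Credit: 22% of the $4,550 excess over $178,300 is $1,001; credit = $9,225 − $1,001 = $8,224.
Working Family Credit: $182,850 is $250 into a $5,000 phase-out range, leaving 4,750/5,000 of the credit: $10,340 × 4,750/5,000 = $9,823.
Education Credit: income exceeds $149,900 by $32,950, which is 44 full-or-partial $750 increments; reduction = 44 × $200 = $8,800, leaving $200.
Total: $8,224 + $9,823 + $200 = $18,247.

$18,247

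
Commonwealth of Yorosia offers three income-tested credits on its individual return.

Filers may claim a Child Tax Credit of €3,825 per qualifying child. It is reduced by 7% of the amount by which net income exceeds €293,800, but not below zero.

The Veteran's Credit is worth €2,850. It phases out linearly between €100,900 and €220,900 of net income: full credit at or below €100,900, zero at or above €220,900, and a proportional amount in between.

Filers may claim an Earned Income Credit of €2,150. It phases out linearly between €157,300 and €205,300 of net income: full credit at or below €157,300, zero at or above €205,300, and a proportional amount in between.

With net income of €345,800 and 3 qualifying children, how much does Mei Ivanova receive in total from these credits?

Child Tax Credit: base = 3 × €3,825 = €11,475. 7% of the €52,000 excess over €293,800 is €3,640; credit = €11,475 − €3,640 = €7,835.
Veteran's Credit: €345,800 is at or above €220,900, so the credit is €0.
Earned Income Credit: €345,800 is at or above €205,300, so the credit is €0.
Total: €7,835 + €0 + €0 = €7,835.

€7,835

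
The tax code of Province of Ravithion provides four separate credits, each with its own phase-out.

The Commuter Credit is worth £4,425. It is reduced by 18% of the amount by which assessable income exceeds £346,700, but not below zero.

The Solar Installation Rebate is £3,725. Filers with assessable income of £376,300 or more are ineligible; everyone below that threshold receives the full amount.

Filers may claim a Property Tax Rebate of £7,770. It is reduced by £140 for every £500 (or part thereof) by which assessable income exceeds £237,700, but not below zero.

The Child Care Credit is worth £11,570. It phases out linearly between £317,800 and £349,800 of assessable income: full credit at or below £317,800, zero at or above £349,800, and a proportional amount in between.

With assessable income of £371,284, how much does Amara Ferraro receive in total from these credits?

Commuter Credit: 18% of the £24,584 excess over £346,700 is £4,425.12 ≥ base, so the credit is £0.
Solar Installation Rebate: £371,284 is below the £376,300 cutoff, so the full £3,725 applies.
Property Tax Rebate: income exceeds £237,700 by £133,584 → 268 increments × £140 = £37,520 ≥ base, so the credit is £0.
Child Care Credit: £371,284 is at or above £349,800, so the credit is £0.
Total: £0 + £3,725 + £0 + £0 = £3,725.

£3,725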